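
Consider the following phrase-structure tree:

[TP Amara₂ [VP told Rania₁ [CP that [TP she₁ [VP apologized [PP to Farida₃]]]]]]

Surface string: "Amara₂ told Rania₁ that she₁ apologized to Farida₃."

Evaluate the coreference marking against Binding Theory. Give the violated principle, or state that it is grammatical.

grammatical

The two coindexed NPs are *Rania₁* and *she₁*.
*she₁* is a pronoun; nothing c-commands it within its binding domain (the embedded TP.), so Principle B holds trivially.
*Rania₁* is an R-expression; *she₁* does not c-command it, and no other NP shares its index, so Principle C is satisfied.
All principles are respected.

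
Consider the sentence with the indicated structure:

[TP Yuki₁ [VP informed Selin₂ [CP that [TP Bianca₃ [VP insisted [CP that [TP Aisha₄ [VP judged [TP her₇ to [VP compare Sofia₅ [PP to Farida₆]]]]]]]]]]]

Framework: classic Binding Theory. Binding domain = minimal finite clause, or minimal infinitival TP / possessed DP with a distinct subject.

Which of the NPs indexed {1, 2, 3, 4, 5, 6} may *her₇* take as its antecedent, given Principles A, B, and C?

{1, 2, 3}

*her* is a pronoun, so Principle B applies: it must be free in its binding domain.
Binding domain of *her₇*: the embedded TP, whose subject is Aisha₄.
*Yuki₁* c-commands the pronoun but from outside its binding domain, and is not c-commanded by it → coindexation permitted.
*Selin₂* c-commands the pronoun but from outside its binding domain, and is not c-commanded by it → coindexation permitted.
*Bianca₃* c-commands the pronoun but from outside its binding domain, and is not c-commanded by it → coindexation permitted.
*Aisha₄* c-commands the pronoun within its binding domain → coindexation would violate Principle B.
*Sofia₅*: the pronoun c-commands this R-expression → coindexation would violate Principle C on *Sofia₅*.
*Farida₆*: the pronoun c-commands this R-expression → coindexation would violate Principle C on *Farida₆*.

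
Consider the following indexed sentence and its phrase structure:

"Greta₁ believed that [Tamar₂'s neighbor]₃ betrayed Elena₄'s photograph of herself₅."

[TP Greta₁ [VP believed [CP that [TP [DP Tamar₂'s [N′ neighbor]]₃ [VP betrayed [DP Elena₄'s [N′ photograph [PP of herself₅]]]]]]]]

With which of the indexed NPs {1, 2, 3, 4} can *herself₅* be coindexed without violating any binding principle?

*herself* is an anaphor, so Principle A applies: it must be bound in its binding domain.
Binding domain of *herself₅*: the possessed DP, whose subject is Elena₄.
*Greta₁* c-commands the anaphor but is outside its binding domain → cannot satisfy Principle A.
*Tamar₂* does not c-command the anaphor → cannot bind it.
*[Tamar₂'s neighbor]₃* c-commands the anaphor but is outside its binding domain → cannot satisfy Principle A.
*Elena₄* c-commands the anaphor within its binding domain → licit binder.

{4}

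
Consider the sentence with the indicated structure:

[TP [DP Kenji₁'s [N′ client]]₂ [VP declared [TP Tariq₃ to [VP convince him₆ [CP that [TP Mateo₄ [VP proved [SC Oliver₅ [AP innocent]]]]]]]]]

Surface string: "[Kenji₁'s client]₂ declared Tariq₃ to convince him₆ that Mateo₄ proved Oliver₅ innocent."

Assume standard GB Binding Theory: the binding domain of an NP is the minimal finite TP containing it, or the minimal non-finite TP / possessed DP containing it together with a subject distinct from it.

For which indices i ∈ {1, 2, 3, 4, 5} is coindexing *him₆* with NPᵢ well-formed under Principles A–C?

{1, 2}

*him* is a pronoun, so Principle B applies: it must be free in its binding domain.
Binding domain of *him₆*: the embedded TP, whose subject is Tariq₃.
*Kenji₁* and the pronoun do not c-command one another → neither Principle B nor Principle C is at stake; coindexation permitted.
*[Kenji₁'s client]₂* c-commands the pronoun but from outside its binding domain, and is not c-commanded by it → coindexation permitted.
*Tariq₃* c-commands the pronoun within its binding domain → coindexation would violate Principle B.
*Mateo₄*: the pronoun c-commands this R-expression → coindexation would violate Principle C on *Mateo₄*.
*Oliver₅*: the pronoun c-commands this R-expression → coindexation would violate Principle C on *Oliver₅*.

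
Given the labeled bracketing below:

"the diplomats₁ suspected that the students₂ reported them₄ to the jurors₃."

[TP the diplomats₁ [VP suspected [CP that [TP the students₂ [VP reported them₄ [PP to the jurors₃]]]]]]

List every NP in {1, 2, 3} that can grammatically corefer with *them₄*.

{1}

*them* is a pronoun, so Principle B applies: it must be free in its binding domain.
Binding domain of *them₄*: the embedded TP, whose subject is the students₂.
*the diplomats₁* c-commands the pronoun but from outside its binding domain, and is not c-commanded by it → coindexation permitted.
*the students₂* c-commands the pronoun within its binding domain → coindexation would violate Principle B.
*the jurors₃*: the pronoun c-commands this R-expression → coindexation would violate Principle C on *the jurors₃*.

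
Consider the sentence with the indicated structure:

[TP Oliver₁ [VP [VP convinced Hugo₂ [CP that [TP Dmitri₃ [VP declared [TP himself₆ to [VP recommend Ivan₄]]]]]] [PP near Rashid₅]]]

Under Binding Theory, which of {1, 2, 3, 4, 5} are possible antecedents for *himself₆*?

*himself* is an anaphor, so Principle A applies: it must be bound in its binding domain.
Binding domain of *himself₆*: the embedded TP, whose subject is Dmitri₃.
*Oliver₁* c-commands the anaphor but is outside its binding domain → cannot satisfy Principle A.
*Hugo₂* c-commands the anaphor but is outside its binding domain → cannot satisfy Principle A.
*Dmitri₃* c-commands the anaphor within its binding domain → licit binder.
*Ivan₄* does not c-command the anaphor → cannot bind it.
*Rashid₅* does not c-command the anaphor → cannot bind it.

{3}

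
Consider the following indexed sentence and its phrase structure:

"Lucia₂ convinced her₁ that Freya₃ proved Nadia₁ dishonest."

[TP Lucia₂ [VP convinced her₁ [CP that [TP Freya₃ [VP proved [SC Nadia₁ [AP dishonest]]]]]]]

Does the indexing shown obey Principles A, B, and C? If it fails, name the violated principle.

The two coindexed NPs are *her₁* and *Nadia₁*.
*Nadia₁* is an R-expression. Principle C requires it to be free everywhere.
*her₁* c-commands it and carries the same index.
The R-expression is bound → Principle C violation.

Principle C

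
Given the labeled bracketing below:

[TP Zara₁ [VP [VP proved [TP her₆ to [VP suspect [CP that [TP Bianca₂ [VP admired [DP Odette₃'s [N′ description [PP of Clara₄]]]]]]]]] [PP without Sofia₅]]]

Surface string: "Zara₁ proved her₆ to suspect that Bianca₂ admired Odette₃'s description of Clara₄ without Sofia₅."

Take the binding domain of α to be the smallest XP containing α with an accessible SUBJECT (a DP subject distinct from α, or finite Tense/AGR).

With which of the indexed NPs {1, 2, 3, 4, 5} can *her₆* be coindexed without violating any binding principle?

*her* is a pronoun, so Principle B applies: it must be free in its binding domain.
Binding domain of *her₆*: the matrix TP, whose subject is Zara₁.
*Zara₁* c-commands the pronoun within its binding domain → coindexation would violate Principle B.
*Bianca₂*: the pronoun c-commands this R-expression → coindexation would violate Principle C on *Bianca₂*.
*Odette₃*: the pronoun c-commands this R-expression → coindexation would violate Principle C on *Odette₃*.
*Clara₄*: the pronoun c-commands this R-expression → coindexation would violate Principle C on *Clara₄*.
*Sofia₅* and the pronoun do not c-command one another → neither Principle B nor Principle C is at stake; coindexation permitted.

{5}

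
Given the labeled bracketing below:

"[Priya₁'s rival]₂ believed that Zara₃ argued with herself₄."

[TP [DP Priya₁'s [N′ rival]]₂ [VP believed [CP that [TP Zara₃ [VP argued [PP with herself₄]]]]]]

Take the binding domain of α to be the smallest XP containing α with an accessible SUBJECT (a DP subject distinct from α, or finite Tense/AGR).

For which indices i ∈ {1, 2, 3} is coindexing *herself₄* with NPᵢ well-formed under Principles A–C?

*herself* is an anaphor, so Principle A applies: it must be bound in its binding domain.
Binding domain of *herself₄*: the embedded TP, whose subject is Zara₃.
*Priya₁* does not c-command the anaphor → cannot bind it.
*[Priya₁'s rival]₂* c-commands the anaphor but is outside its binding domain → cannot satisfy Principle A.
*Zara₃* c-commands the anaphor within its binding domain → licit binder.

{3}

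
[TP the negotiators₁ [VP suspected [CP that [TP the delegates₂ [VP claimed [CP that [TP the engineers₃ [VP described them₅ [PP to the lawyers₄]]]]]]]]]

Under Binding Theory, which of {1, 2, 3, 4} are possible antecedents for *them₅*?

{1, 2}

*them* is a pronoun, so Principle B applies: it must be free in its binding domain.
Binding domain of *them₅*: the embedded TP, whose subject is the engineers₃.
*the negotiators₁* c-commands the pronoun but from outside its binding domain, and is not c-commanded by it → coindexation permitted.
*the delegates₂* c-commands the pronoun but from outside its binding domain, and is not c-commanded by it → coindexation permitted.
*the engineers₃* c-commands the pronoun within its binding domain → coindexation would violate Principle B.
*the lawyers₄*: the pronoun c-commands this R-expression → coindexation would violate Principle C on *the lawyers₄*.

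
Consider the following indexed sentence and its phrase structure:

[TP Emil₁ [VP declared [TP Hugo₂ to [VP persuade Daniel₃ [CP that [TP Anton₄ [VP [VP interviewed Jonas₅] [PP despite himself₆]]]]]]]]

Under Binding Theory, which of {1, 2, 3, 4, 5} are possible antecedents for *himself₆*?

{4}

*himself* is an anaphor, so Principle A applies: it must be bound in its binding domain.
Binding domain of *himself₆*: the embedded TP, whose subject is Anton₄.
*Emil₁* c-commands the anaphor but is outside its binding domain → cannot satisfy Principle A.
*Hugo₂* c-commands the anaphor but is outside its binding domain → cannot satisfy Principle A.
*Daniel₃* c-commands the anaphor but is outside its binding domain → cannot satisfy Principle A.
*Anton₄* c-commands the anaphor within its binding domain → licit binder.
*Jonas₅* does not c-command the anaphor → cannot bind it.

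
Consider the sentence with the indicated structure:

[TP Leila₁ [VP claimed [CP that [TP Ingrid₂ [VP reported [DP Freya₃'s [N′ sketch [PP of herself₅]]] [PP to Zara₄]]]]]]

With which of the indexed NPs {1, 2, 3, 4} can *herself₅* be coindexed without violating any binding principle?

*herself* is an anaphor, so Principle A applies: it must be bound in its binding domain.
Binding domain of *herself₅*: the possessed DP, whose subject is Freya₃.
*Leila₁* c-commands the anaphor but is outside its binding domain → cannot satisfy Principle A.
*Ingrid₂* c-commands the anaphor but is outside its binding domain → cannot satisfy Principle A.
*Freya₃* c-commands the anaphor within its binding domain → licit binder.
*Zara₄* does not c-command the anaphor → cannot bind it.

{3}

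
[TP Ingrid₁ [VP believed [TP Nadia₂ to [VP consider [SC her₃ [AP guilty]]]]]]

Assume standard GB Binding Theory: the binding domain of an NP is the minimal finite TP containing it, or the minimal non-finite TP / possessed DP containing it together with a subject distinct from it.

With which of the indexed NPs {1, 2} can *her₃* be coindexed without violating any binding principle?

{1}

*her* is a pronoun, so Principle B applies: it must be free in its binding domain.
Binding domain of *her₃*: the embedded TP, whose subject is Nadia₂.
*Ingrid₁* c-commands the pronoun but from outside its binding domain, and is not c-commanded by it → coindexation permitted.
*Nadia₂* c-commands the pronoun within its binding domain → coindexation would violate Principle B.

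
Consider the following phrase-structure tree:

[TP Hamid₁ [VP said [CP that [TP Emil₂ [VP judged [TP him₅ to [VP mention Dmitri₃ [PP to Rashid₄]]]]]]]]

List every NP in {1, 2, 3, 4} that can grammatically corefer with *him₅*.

{1}

*him* is a pronoun, so Principle B applies: it must be free in its binding domain.
Binding domain of *him₅*: the embedded TP, whose subject is Emil₂.
*Hamid₁* c-commands the pronoun but from outside its binding domain, and is not c-commanded by it → coindexation permitted.
*Emil₂* c-commands the pronoun within its binding domain → coindexation would violate Principle B.
*Dmitri₃*: the pronoun c-commands this R-expression → coindexation would violate Principle C on *Dmitri₃*.
*Rashid₄*: the pronoun c-commands this R-expression → coindexation would violate Principle C on *Rashid₄*.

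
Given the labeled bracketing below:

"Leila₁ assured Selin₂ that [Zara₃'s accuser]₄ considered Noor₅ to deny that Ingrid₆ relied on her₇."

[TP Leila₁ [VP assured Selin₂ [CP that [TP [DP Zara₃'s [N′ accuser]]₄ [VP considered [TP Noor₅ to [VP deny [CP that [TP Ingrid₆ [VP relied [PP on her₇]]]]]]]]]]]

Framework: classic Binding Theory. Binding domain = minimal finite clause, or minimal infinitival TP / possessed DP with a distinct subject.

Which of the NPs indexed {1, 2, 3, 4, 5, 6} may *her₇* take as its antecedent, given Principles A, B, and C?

*her* is a pronoun, so Principle B applies: it must be free in its binding domain.
Binding domain of *her₇*: the embedded TP, whose subject is Ingrid₆.
*Leila₁* c-commands the pronoun but from outside its binding domain, and is not c-commanded by it → coindexation permitted.
*Selin₂* c-commands the pronoun but from outside its binding domain, and is not c-commanded by it → coindexation permitted.
*Zara₃* and the pronoun do not c-command one another → neither Principle B nor Principle C is at stake; coindexation permitted.
*[Zara₃'s accuser]₄* c-commands the pronoun but from outside its binding domain, and is not c-commanded by it → coindexation permitted.
*Noor₅* c-commands the pronoun but from outside its binding domain, and is not c-commanded by it → coindexation permitted.
*Ingrid₆* c-commands the pronoun within its binding domain → coindexation would violate Principle B.

{1, 2, 3, 4, 5}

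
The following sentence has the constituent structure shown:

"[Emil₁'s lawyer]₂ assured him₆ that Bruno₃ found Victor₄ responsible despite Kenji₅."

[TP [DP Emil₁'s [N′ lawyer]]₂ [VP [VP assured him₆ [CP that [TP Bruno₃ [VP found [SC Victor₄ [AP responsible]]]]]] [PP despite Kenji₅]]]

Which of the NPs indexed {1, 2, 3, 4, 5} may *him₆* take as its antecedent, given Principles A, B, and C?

{1, 5}

*him* is a pronoun, so Principle B applies: it must be free in its binding domain.
Binding domain of *him₆*: the matrix TP, whose subject is [Emil₁'s lawyer]₂.
*Emil₁* and the pronoun do not c-command one another → neither Principle B nor Principle C is at stake; coindexation permitted.
*[Emil₁'s lawyer]₂* c-commands the pronoun within its binding domain → coindexation would violate Principle B.
*Bruno₃*: the pronoun c-commands this R-expression → coindexation would violate Principle C on *Bruno₃*.
*Victor₄*: the pronoun c-commands this R-expression → coindexation would violate Principle C on *Victor₄*.
*Kenji₅* and the pronoun do not c-command one another → neither Principle B nor Principle C is at stake; coindexation permitted.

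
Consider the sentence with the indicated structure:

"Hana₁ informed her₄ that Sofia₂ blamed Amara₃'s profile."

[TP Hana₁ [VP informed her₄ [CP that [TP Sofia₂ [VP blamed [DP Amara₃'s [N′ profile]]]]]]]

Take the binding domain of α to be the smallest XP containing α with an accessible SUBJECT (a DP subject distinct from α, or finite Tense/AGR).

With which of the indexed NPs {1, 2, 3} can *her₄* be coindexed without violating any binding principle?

*her* is a pronoun, so Principle B applies: it must be free in its binding domain.
Binding domain of *her₄*: the matrix TP, whose subject is Hana₁.
*Hana₁* c-commands the pronoun within its binding domain → coindexation would violate Principle B.
*Sofia₂*: the pronoun c-commands this R-expression → coindexation would violate Principle C on *Sofia₂*.
*Amara₃*: the pronoun c-commands this R-expression → coindexation would violate Principle C on *Amara₃*.

none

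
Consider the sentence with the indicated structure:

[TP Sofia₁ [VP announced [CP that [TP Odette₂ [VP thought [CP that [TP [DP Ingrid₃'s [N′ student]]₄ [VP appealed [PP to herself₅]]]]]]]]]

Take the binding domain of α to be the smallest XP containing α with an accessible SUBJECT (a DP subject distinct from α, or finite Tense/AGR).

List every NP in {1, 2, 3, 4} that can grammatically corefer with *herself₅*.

*herself* is an anaphor, so Principle A applies: it must be bound in its binding domain.
Binding domain of *herself₅*: the embedded TP, whose subject is [Ingrid₃'s student]₄.
*Sofia₁* c-commands the anaphor but is outside its binding domain → cannot satisfy Principle A.
*Odette₂* c-commands the anaphor but is outside its binding domain → cannot satisfy Principle A.
*Ingrid₃* does not c-command the anaphor → cannot bind it.
*[Ingrid₃'s student]₄* c-commands the anaphor within its binding domain → licit binder.

{4}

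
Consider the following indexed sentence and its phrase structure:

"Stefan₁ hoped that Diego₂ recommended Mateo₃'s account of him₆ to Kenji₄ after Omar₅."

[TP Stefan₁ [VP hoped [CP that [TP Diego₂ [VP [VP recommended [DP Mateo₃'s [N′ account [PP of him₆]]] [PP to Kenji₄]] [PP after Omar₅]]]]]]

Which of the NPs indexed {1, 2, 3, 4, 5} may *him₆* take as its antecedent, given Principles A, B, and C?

*him* is a pronoun, so Principle B applies: it must be free in its binding domain.
Binding domain of *him₆*: the possessed DP, whose subject is Mateo₃.
*Stefan₁* c-commands the pronoun but from outside its binding domain, and is not c-commanded by it → coindexation permitted.
*Diego₂* c-commands the pronoun but from outside its binding domain, and is not c-commanded by it → coindexation permitted.
*Mateo₃* c-commands the pronoun within its binding domain → coindexation would violate Principle B.
*Kenji₄* and the pronoun do not c-command one another → neither Principle B nor Principle C is at stake; coindexation permitted.
*Omar₅* and the pronoun do not c-command one another → neither Principle B nor Principle C is at stake; coindexation permitted.

{1, 2, 4, 5}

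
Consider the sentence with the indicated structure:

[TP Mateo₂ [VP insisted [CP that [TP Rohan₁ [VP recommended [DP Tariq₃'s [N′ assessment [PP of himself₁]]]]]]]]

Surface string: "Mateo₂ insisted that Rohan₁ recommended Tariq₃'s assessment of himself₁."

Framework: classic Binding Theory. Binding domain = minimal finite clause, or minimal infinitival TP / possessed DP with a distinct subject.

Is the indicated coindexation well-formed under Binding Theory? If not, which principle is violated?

Principle A

The two coindexed NPs are *Rohan₁* and *himself₁*.
*himself₁* is an anaphor. Principle A requires it to be bound within its binding domain — the possessed DP, whose subject is Tariq₃.
Within that domain it is c-commanded by *Tariq₃*, which does not share its index.
*Rohan₁* does c-command the anaphor, but from outside its binding domain.
The anaphor is unbound in its domain → Principle A violation.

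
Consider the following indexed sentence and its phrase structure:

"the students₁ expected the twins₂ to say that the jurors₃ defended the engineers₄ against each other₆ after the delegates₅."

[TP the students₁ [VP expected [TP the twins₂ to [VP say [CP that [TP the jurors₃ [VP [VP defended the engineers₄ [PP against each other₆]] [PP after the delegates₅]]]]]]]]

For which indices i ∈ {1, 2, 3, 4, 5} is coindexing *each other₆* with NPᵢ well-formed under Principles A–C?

*each other* is an anaphor, so Principle A applies: it must be bound in its binding domain.
Binding domain of *each other₆*: the embedded TP, whose subject is the jurors₃.
*the students₁* c-commands the anaphor but is outside its binding domain → cannot satisfy Principle A.
*the twins₂* c-commands the anaphor but is outside its binding domain → cannot satisfy Principle A.
*the jurors₃* c-commands the anaphor within its binding domain → licit binder.
*the engineers₄* c-commands the anaphor within its binding domain → licit binder.
*the delegates₅* does not c-command the anaphor → cannot bind it.

{3, 4}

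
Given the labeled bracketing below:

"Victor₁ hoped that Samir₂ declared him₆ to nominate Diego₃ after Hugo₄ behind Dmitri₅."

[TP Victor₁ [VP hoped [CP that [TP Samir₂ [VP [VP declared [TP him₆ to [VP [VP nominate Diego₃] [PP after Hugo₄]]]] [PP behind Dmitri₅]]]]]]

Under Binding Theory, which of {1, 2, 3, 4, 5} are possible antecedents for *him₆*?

*him* is a pronoun, so Principle B applies: it must be free in its binding domain.
Binding domain of *him₆*: the embedded TP, whose subject is Samir₂.
*Victor₁* c-commands the pronoun but from outside its binding domain, and is not c-commanded by it → coindexation permitted.
*Samir₂* c-commands the pronoun within its binding domain → coindexation would violate Principle B.
*Diego₃*: the pronoun c-commands this R-expression → coindexation would violate Principle C on *Diego₃*.
*Hugo₄*: the pronoun c-commands this R-expression → coindexation would violate Principle C on *Hugo₄*.
*Dmitri₅* and the pronoun do not c-command one another → neither Principle B nor Principle C is at stake; coindexation permitted.

{1, 5}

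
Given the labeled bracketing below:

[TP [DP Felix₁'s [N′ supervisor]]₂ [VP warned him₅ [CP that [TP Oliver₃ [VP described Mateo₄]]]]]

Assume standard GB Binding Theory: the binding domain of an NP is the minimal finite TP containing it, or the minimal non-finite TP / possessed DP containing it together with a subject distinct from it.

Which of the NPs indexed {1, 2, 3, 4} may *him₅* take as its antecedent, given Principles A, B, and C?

{1}

*him* is a pronoun, so Principle B applies: it must be free in its binding domain.
Binding domain of *him₅*: the matrix TP, whose subject is [Felix₁'s supervisor]₂.
*Felix₁* and the pronoun do not c-command one another → neither Principle B nor Principle C is at stake; coindexation permitted.
*[Felix₁'s supervisor]₂* c-commands the pronoun within its binding domain → coindexation would violate Principle B.
*Oliver₃*: the pronoun c-commands this R-expression → coindexation would violate Principle C on *Oliver₃*.
*Mateo₄*: the pronoun c-commands this R-expression → coindexation would violate Principle C on *Mateo₄*.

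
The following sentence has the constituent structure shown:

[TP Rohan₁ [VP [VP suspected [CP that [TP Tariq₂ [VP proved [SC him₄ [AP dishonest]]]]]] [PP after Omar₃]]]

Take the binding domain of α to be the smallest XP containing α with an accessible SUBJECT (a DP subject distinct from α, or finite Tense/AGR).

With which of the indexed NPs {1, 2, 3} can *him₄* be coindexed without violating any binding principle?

*him* is a pronoun, so Principle B applies: it must be free in its binding domain.
Binding domain of *him₄*: the embedded TP, whose subject is Tariq₂.
*Rohan₁* c-commands the pronoun but from outside its binding domain, and is not c-commanded by it → coindexation permitted.
*Tariq₂* c-commands the pronoun within its binding domain → coindexation would violate Principle B.
*Omar₃* and the pronoun do not c-command one another → neither Principle B nor Principle C is at stake; coindexation permitted.

{1, 3}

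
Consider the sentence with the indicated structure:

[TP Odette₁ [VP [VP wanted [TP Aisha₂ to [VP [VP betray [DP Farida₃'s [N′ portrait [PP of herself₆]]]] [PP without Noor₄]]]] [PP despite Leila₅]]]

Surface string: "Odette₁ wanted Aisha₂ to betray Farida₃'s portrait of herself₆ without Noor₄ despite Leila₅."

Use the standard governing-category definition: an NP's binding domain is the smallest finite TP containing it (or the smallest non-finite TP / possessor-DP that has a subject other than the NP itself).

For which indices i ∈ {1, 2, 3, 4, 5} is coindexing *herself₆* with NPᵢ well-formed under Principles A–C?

{3}

*herself* is an anaphor, so Principle A applies: it must be bound in its binding domain.
Binding domain of *herself₆*: the possessed DP, whose subject is Farida₃.
*Odette₁* c-commands the anaphor but is outside its binding domain → cannot satisfy Principle A.
*Aisha₂* c-commands the anaphor but is outside its binding domain → cannot satisfy Principle A.
*Farida₃* c-commands the anaphor within its binding domain → licit binder.
*Noor₄* does not c-command the anaphor → cannot bind it.
*Leila₅* does not c-command the anaphor → cannot bind it.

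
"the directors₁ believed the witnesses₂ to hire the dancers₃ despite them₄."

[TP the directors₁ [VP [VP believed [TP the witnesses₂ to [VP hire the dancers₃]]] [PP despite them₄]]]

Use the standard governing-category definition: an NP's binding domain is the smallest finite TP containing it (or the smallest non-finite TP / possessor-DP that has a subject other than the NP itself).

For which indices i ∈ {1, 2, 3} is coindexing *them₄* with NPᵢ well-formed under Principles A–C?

*them* is a pronoun, so Principle B applies: it must be free in its binding domain.
Binding domain of *them₄*: the matrix TP, whose subject is the directors₁.
*the directors₁* c-commands the pronoun within its binding domain → coindexation would violate Principle B.
*the witnesses₂* and the pronoun do not c-command one another → neither Principle B nor Principle C is at stake; coindexation permitted.
*the dancers₃* and the pronoun do not c-command one another → neither Principle B nor Principle C is at stake; coindexation permitted.

{2, 3}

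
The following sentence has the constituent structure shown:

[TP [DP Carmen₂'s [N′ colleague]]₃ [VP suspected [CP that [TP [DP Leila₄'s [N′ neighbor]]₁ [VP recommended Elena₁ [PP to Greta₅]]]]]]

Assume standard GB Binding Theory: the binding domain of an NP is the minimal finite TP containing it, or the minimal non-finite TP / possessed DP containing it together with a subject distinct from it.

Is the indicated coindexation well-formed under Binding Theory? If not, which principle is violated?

Principle C

The two coindexed NPs are *[Leila₄'s neighbor]₁* and *Elena₁*.
*Elena₁* is an R-expression. Principle C requires it to be free everywhere.
*[Leila₄'s neighbor]₁* c-commands it and carries the same index.
The R-expression is bound → Principle C violation.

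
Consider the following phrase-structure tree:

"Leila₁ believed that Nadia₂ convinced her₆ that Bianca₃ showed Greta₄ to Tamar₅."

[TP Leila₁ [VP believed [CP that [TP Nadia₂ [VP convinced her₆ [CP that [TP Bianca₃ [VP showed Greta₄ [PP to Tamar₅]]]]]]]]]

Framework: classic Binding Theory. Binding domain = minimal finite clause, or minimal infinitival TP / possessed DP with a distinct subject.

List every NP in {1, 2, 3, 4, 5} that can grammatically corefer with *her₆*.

{1}

*her* is a pronoun, so Principle B applies: it must be free in its binding domain.
Binding domain of *her₆*: the embedded TP, whose subject is Nadia₂.
*Leila₁* c-commands the pronoun but from outside its binding domain, and is not c-commanded by it → coindexation permitted.
*Nadia₂* c-commands the pronoun within its binding domain → coindexation would violate Principle B.
*Bianca₃*: the pronoun c-commands this R-expression → coindexation would violate Principle C on *Bianca₃*.
*Greta₄*: the pronoun c-commands this R-expression → coindexation would violate Principle C on *Greta₄*.
*Tamar₅*: the pronoun c-commands this R-expression → coindexation would violate Principle C on *Tamar₅*.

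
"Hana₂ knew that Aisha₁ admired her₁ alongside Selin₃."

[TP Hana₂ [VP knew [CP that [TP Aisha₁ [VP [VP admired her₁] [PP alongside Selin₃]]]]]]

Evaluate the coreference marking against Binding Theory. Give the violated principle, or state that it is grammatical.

Principle B

The two coindexed NPs are *Aisha₁* and *her₁*.
*her₁* is a pronoun. Its binding domain is the embedded TP, whose subject is Aisha₁.
*Aisha₁* c-commands it within that domain and carries the same index.
The pronoun is locally bound → Principle B violation.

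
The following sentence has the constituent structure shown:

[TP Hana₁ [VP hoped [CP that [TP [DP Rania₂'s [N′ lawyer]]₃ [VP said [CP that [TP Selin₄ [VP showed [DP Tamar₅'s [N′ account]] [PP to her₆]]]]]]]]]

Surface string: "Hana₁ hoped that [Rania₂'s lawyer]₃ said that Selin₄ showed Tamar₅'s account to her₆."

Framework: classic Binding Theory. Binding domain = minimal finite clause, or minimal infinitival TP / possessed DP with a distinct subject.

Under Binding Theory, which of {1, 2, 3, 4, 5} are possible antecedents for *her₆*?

*her* is a pronoun, so Principle B applies: it must be free in its binding domain.
Binding domain of *her₆*: the embedded TP, whose subject is Selin₄.
*Hana₁* c-commands the pronoun but from outside its binding domain, and is not c-commanded by it → coindexation permitted.
*Rania₂* and the pronoun do not c-command one another → neither Principle B nor Principle C is at stake; coindexation permitted.
*[Rania₂'s lawyer]₃* c-commands the pronoun but from outside its binding domain, and is not c-commanded by it → coindexation permitted.
*Selin₄* c-commands the pronoun within its binding domain → coindexation would violate Principle B.
*Tamar₅* and the pronoun do not c-command one another → neither Principle B nor Principle C is at stake; coindexation permitted.

{1, 2, 3, 5}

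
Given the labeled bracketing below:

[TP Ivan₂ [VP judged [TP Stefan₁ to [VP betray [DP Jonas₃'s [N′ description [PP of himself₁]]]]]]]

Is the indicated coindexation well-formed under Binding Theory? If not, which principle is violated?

Principle A

The two coindexed NPs are *Stefan₁* and *himself₁*.
*himself₁* is an anaphor. Principle A requires it to be bound within its binding domain — the possessed DP, whose subject is Jonas₃.
Within that domain it is c-commanded by *Jonas₃*, which does not share its index.
*Stefan₁* does c-command the anaphor, but from outside its binding domain.
The anaphor is unbound in its domain → Principle A violation.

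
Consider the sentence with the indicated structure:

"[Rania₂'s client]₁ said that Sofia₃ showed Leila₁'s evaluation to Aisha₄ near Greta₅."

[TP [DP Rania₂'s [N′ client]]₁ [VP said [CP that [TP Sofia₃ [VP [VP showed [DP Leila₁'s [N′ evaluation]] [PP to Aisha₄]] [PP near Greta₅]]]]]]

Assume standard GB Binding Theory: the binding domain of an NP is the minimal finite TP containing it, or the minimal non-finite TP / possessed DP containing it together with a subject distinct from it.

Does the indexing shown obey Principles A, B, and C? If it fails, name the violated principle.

The two coindexed NPs are *[Rania₂'s client]₁* and *Leila₁*.
*Leila₁* is an R-expression. Principle C requires it to be free everywhere.
*[Rania₂'s client]₁* c-commands it and carries the same index.
The R-expression is bound → Principle C violation.

Principle C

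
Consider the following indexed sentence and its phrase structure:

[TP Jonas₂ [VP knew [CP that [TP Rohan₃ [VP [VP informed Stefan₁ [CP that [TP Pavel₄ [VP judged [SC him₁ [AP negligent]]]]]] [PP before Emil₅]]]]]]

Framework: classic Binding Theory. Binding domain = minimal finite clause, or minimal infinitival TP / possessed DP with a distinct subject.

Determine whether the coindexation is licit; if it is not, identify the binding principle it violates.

grammatical

The two coindexed NPs are *Stefan₁* and *him₁*.
*him₁* is a pronoun; its binding domain is the embedded TP, whose subject is Pavel₄. Within that domain it is c-commanded only by *Pavel₄*, which carries a different index — the pronoun is free locally, so Principle B holds.
*Stefan₁* is an R-expression; *him₁* does not c-command it, and no other NP shares its index, so Principle C is satisfied.
All principles are respected.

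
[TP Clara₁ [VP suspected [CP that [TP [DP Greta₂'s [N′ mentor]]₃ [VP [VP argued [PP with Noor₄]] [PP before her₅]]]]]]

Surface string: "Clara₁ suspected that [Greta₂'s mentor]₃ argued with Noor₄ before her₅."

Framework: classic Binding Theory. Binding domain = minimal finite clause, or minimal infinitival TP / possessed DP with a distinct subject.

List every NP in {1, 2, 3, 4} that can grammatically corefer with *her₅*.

{1, 2, 4}

*her* is a pronoun, so Principle B applies: it must be free in its binding domain.
Binding domain of *her₅*: the embedded TP, whose subject is [Greta₂'s mentor]₃.
*Clara₁* c-commands the pronoun but from outside its binding domain, and is not c-commanded by it → coindexation permitted.
*Greta₂* and the pronoun do not c-command one another → neither Principle B nor Principle C is at stake; coindexation permitted.
*[Greta₂'s mentor]₃* c-commands the pronoun within its binding domain → coindexation would violate Principle B.
*Noor₄* and the pronoun do not c-command one another → neither Principle B nor Principle C is at stake; coindexation permitted.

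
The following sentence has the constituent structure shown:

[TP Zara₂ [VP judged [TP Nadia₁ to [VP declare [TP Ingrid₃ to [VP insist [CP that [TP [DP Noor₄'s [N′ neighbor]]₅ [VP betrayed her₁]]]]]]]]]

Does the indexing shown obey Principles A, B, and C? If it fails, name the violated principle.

grammatical

The two coindexed NPs are *Nadia₁* and *her₁*.
*her₁* is a pronoun; its binding domain is the embedded TP, whose subject is [Noor₄'s neighbor]₅. Within that domain it is c-commanded only by *[Noor₄'s neighbor]₅*, which carries a different index — the pronoun is free locally, so Principle B holds.
*Nadia₁* is an R-expression; *her₁* does not c-command it, and no other NP shares its index, so Principle C is satisfied.
All principles are respected.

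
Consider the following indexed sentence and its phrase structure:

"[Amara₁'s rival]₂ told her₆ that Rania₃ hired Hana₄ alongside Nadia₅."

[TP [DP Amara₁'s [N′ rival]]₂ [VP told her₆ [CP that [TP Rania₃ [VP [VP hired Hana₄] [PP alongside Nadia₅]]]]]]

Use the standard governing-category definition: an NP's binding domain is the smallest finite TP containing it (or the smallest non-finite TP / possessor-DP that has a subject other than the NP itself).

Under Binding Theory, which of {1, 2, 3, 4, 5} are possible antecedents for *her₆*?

{1}

*her* is a pronoun, so Principle B applies: it must be free in its binding domain.
Binding domain of *her₆*: the matrix TP, whose subject is [Amara₁'s rival]₂.
*Amara₁* and the pronoun do not c-command one another → neither Principle B nor Principle C is at stake; coindexation permitted.
*[Amara₁'s rival]₂* c-commands the pronoun within its binding domain → coindexation would violate Principle B.
*Rania₃*: the pronoun c-commands this R-expression → coindexation would violate Principle C on *Rania₃*.
*Hana₄*: the pronoun c-commands this R-expression → coindexation would violate Principle C on *Hana₄*.
*Nadia₅*: the pronoun c-commands this R-expression → coindexation would violate Principle C on *Nadia₅*.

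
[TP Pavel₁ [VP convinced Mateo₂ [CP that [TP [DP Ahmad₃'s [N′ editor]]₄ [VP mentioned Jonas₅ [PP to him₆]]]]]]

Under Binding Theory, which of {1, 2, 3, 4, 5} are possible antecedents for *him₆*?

*him* is a pronoun, so Principle B applies: it must be free in its binding domain.
Binding domain of *him₆*: the embedded TP, whose subject is [Ahmad₃'s editor]₄.
*Pavel₁* c-commands the pronoun but from outside its binding domain, and is not c-commanded by it → coindexation permitted.
*Mateo₂* c-commands the pronoun but from outside its binding domain, and is not c-commanded by it → coindexation permitted.
*Ahmad₃* and the pronoun do not c-command one another → neither Principle B nor Principle C is at stake; coindexation permitted.
*[Ahmad₃'s editor]₄* c-commands the pronoun within its binding domain → coindexation would violate Principle B.
*Jonas₅* c-commands the pronoun within its binding domain → coindexation would violate Principle B.

{1, 2, 3}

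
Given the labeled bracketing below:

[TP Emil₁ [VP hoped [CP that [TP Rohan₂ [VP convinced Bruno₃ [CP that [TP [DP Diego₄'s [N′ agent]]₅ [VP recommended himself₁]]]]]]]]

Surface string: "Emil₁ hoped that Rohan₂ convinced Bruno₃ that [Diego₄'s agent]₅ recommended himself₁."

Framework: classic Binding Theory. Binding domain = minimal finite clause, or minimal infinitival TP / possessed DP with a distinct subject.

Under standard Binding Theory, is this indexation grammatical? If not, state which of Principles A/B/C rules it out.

Principle A

The two coindexed NPs are *Emil₁* and *himself₁*.
*himself₁* is an anaphor. Principle A requires it to be bound within its binding domain — the embedded TP, whose subject is [Diego₄'s agent]₅.
Within that domain it is c-commanded by *[Diego₄'s agent]₅*, which does not share its index.
*Emil₁* does c-command the anaphor, but from outside its binding domain.
The anaphor is unbound in its domain → Principle A violation.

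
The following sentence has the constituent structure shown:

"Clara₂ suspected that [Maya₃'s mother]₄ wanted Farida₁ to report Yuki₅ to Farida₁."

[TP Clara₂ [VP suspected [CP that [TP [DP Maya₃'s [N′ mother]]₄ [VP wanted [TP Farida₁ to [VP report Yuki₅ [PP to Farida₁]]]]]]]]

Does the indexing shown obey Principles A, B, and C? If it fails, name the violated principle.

The two coindexed NPs are *Farida₁* (the lower occurrence) and *Farida₁* (the higher occurrence).
*Farida₁* (the lower occurrence) is an R-expression. Principle C requires it to be free everywhere.
*Farida₁* (the higher occurrence) c-commands it and carries the same index.
The R-expression is bound → Principle C violation.

Principle C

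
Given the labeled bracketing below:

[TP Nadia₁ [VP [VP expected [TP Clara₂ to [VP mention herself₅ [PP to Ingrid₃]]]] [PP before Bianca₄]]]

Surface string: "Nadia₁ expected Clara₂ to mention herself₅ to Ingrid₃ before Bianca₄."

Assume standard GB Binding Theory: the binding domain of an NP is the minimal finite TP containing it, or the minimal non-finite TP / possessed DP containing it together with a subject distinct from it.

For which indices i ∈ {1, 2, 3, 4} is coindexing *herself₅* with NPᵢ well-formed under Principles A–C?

*herself* is an anaphor, so Principle A applies: it must be bound in its binding domain.
Binding domain of *herself₅*: the embedded TP, whose subject is Clara₂.
*Nadia₁* c-commands the anaphor but is outside its binding domain → cannot satisfy Principle A.
*Clara₂* c-commands the anaphor within its binding domain → licit binder.
*Ingrid₃* does not c-command the anaphor → cannot bind it.
*Bianca₄* does not c-command the anaphor → cannot bind it.

{2}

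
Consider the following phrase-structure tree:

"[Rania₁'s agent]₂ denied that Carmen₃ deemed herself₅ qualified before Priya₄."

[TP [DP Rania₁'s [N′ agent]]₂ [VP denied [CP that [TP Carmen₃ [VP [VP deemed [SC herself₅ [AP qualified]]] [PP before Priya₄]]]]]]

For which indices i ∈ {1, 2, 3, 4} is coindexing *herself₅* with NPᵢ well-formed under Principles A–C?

{3}

*herself* is an anaphor, so Principle A applies: it must be bound in its binding domain.
Binding domain of *herself₅*: the embedded TP, whose subject is Carmen₃.
*Rania₁* does not c-command the anaphor → cannot bind it.
*[Rania₁'s agent]₂* c-commands the anaphor but is outside its binding domain → cannot satisfy Principle A.
*Carmen₃* c-commands the anaphor within its binding domain → licit binder.
*Priya₄* does not c-command the anaphor → cannot bind it.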